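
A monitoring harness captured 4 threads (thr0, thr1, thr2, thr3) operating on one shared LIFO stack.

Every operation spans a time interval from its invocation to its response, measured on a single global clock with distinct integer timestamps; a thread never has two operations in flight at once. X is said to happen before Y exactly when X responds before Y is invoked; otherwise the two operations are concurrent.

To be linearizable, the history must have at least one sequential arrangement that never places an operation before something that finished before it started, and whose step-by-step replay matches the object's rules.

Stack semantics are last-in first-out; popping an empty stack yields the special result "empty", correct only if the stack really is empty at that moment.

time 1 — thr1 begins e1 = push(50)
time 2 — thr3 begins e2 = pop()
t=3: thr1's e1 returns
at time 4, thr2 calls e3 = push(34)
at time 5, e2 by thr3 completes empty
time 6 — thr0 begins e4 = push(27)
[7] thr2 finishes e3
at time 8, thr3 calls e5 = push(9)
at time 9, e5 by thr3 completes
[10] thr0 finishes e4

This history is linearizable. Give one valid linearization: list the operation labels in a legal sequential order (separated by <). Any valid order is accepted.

step 1: e2 pop() → empty — stack <>
step 2: e1 push(50) — stack <50>
step 3: e3 push(34) — stack <50,34>
step 4: e4 push(27) — stack <50,34,27>
step 5: e5 push(9) — stack <50,34,27,9>

e2 < e1 < e3 < e4 < e5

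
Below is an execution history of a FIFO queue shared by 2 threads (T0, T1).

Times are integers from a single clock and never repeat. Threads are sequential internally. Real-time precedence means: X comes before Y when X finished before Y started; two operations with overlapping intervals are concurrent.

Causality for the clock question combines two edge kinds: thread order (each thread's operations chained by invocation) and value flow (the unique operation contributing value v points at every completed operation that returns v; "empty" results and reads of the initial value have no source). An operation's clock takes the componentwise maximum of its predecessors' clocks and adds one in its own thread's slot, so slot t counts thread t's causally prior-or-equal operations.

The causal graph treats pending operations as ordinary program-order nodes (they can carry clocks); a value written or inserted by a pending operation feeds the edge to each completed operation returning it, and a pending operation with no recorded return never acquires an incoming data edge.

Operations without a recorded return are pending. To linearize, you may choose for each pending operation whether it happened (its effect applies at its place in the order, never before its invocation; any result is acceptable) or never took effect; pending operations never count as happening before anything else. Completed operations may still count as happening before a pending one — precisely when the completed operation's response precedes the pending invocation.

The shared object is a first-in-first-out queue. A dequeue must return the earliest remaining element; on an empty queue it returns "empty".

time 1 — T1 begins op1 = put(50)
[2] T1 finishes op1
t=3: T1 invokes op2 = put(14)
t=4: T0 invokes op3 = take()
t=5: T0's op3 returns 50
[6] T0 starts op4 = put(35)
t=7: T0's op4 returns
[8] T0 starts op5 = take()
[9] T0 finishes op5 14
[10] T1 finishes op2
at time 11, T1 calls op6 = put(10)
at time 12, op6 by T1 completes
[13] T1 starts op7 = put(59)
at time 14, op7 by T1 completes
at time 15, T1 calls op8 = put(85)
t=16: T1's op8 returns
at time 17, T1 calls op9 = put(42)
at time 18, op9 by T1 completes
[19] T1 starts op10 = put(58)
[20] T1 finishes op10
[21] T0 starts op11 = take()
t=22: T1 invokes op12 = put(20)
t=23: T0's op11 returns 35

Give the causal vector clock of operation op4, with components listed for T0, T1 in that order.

invoked at 1, op1 has no predecessors; its own T1 bump gives (0, 1)
merge at op2 (invoked 3): VC(op1)=(0, 1), own-thread bump on T1 → (0, 2)
merge at op3 (invoked 4): VC(op1)=(0, 1), own-thread bump on T0 → (1, 1)
merge at op6 (invoked 11): VC(op2)=(0, 2), own-thread bump on T1 → (0, 3)
merge at op4 (invoked 6): VC(op3)=(1, 1), own-thread bump on T0 → (2, 1)
merge at op7 (invoked 13): VC(op6)=(0, 3), own-thread bump on T1 → (0, 4)
merge at op8 (invoked 15): VC(op7)=(0, 4), own-thread bump on T1 → (0, 5)
merge at op5 (invoked 8): VC(op2)=(0, 2), VC(op4)=(2, 1), own-thread bump on T0 → (3, 2)
merge at op9 (invoked 17): VC(op8)=(0, 5), own-thread bump on T1 → (0, 6)
merge at op11 (invoked 21): VC(op4)=(2, 1), VC(op5)=(3, 2), own-thread bump on T0 → (4, 2)
merge at op10 (invoked 19): VC(op9)=(0, 6), own-thread bump on T1 → (0, 7)
merge at op12 (invoked 22): VC(op10)=(0, 7), own-thread bump on T1 → (0, 8)
target: VC(op4) = (2, 1)

(2, 1)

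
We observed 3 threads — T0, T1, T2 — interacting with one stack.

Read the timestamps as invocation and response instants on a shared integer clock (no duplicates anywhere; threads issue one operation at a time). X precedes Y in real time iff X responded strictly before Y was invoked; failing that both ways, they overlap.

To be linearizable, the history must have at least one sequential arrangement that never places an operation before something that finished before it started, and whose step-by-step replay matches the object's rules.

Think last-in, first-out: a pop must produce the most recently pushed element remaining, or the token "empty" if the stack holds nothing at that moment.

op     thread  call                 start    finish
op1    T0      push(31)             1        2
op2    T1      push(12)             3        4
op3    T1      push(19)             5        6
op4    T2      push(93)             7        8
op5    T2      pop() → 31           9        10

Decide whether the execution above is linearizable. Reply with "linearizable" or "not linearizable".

not linearizable

already the first 10 events (up to op5's response at time 10) admit no linearization; the first 9 still do
one real-time candidate order over the 5 completed operations — the stack replay rejects it
sample order op1, op2, op3, op4, op5 stalls at step 5 — op5 pop() → 31 has no legal effect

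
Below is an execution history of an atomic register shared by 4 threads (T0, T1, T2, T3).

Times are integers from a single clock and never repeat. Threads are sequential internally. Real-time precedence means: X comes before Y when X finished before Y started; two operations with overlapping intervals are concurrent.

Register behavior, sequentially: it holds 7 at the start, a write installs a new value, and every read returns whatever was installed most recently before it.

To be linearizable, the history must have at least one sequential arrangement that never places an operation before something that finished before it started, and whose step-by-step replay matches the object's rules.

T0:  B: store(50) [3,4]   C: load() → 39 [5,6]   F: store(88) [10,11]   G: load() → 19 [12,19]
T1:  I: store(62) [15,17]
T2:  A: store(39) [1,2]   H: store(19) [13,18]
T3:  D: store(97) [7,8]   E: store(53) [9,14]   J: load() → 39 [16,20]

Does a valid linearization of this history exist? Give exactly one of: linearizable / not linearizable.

not linearizable

events 1..5 are fine; event 6 — the response of C at time 6 — makes the prefix non-linearizable
the sole real-time-consistent order of 3 completed operations fails the atomic register replay
e.g. A, B, C: illegal at step 3, since C load() → 39 cannot apply there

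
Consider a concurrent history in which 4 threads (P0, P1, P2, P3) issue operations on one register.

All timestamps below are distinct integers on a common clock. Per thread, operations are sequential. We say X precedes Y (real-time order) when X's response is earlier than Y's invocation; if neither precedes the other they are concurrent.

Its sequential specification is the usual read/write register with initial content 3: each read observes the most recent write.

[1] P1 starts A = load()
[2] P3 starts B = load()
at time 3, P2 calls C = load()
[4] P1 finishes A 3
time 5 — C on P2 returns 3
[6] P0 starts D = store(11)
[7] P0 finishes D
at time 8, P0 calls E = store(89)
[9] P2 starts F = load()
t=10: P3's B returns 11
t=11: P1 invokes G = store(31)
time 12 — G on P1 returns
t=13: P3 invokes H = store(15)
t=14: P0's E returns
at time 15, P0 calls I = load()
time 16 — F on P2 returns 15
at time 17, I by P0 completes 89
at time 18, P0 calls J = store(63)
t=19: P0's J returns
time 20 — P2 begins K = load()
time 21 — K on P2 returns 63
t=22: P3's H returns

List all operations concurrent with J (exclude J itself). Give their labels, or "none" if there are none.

J runs from 18 to 19; window-overlapping ops are concurrent
A [1,4]: before
B [2,10]: before
C [3,5]: before
D [6,7]: before
E [8,14]: before
F [9,16]: before
G [11,12]: before
H [13,22]: concurrent
I [15,17]: before
K [20,21]: after

H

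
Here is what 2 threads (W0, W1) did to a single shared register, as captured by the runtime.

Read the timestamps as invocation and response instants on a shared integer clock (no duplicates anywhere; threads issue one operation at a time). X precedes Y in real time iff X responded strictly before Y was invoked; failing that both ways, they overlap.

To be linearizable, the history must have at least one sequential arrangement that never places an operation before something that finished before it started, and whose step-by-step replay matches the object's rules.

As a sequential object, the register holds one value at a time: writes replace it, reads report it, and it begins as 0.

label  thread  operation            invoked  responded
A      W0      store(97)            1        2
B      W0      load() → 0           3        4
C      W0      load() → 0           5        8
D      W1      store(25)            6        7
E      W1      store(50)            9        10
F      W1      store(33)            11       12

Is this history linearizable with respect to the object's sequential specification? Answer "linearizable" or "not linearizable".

already the first 4 events (up to B's response at time 4) admit no linearization; the first 3 still do
exhaustive check: the 2 completed register ops admit one real-time order; illegal
one such order, A, B, breaks at step 2 where B load() → 0 is illegal

not linearizable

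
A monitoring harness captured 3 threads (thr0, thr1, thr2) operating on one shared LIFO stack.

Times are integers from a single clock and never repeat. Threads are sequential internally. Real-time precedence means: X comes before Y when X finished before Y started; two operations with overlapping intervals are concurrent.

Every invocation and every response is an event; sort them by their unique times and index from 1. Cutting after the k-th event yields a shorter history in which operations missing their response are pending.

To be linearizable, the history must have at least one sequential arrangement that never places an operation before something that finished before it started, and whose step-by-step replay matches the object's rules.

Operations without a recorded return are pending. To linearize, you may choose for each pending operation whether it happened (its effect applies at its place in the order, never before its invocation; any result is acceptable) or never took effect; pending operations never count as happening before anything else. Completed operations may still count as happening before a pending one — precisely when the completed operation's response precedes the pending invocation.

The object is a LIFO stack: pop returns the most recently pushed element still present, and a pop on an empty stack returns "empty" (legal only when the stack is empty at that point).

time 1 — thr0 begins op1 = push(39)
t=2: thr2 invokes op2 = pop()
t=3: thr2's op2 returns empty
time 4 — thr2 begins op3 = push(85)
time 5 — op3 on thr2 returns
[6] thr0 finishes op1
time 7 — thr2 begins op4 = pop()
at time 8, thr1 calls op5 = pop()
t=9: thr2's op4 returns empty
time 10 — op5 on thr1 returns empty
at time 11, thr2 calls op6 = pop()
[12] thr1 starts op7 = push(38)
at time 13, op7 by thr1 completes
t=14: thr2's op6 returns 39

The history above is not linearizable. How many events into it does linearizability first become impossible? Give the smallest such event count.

one valid order for events 1..8 is op2, op1, op3:
after step 1 (op2 pop() → empty): stack <>
after step 2 (op1 push(39)): stack <39>
after step 3 (op3 push(85)): stack <39,85>
with event 9 included (op4 responding at time 9), all real-time-consistent orders fail
completion choices over the 1 pending operation (op5) were checked; none helps
for example op1, op2, op3, op4 (pending dropped) fails at step 2: op2 pop() → empty is not legal there
for example op2, op1, op3, op4 (pending dropped) fails at step 4: op4 pop() → empty is not legal there

9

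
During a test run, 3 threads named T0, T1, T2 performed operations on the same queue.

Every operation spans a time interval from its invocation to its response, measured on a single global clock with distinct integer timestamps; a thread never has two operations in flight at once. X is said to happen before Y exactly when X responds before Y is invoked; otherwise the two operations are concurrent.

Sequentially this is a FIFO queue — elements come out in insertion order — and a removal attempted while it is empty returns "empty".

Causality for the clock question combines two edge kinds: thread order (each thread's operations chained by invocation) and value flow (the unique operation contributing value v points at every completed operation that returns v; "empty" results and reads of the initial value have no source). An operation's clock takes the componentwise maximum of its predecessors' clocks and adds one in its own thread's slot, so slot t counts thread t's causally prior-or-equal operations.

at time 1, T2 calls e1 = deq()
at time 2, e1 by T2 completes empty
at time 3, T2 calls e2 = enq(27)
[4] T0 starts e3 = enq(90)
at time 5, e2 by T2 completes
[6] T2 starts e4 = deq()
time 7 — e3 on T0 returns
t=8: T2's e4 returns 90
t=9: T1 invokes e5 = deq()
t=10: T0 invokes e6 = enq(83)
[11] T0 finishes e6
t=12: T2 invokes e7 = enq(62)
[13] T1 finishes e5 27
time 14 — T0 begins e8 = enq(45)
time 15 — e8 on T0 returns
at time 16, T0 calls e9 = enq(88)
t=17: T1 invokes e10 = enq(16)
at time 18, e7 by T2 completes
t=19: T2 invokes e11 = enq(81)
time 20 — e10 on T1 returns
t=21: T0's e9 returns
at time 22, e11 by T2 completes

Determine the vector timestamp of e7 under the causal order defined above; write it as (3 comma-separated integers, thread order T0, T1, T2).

(1, 0, 4)

no predecessors for e1 (invoked 1): T2 increments from zero → (0, 0, 1)
no predecessors for e3 (invoked 4): T0 increments from zero → (1, 0, 0)
invoked at 3, e2 merges VC(e1)=(0, 0, 1) and bumps T2's slot → (0, 0, 2)
invoked at 10, e6 merges VC(e3)=(1, 0, 0) and bumps T0's slot → (2, 0, 0)
invoked at 9, e5 merges VC(e2)=(0, 0, 2) and bumps T1's slot → (0, 1, 2)
invoked at 14, e8 merges VC(e6)=(2, 0, 0) and bumps T0's slot → (3, 0, 0)
invoked at 17, e10 merges VC(e5)=(0, 1, 2) and bumps T1's slot → (0, 2, 2)
invoked at 6, e4 merges VC(e2)=(0, 0, 2), VC(e3)=(1, 0, 0) and bumps T2's slot → (1, 0, 3)
invoked at 16, e9 merges VC(e8)=(3, 0, 0) and bumps T0's slot → (4, 0, 0)
invoked at 12, e7 merges VC(e4)=(1, 0, 3) and bumps T2's slot → (1, 0, 4)
invoked at 19, e11 merges VC(e7)=(1, 0, 4) and bumps T2's slot → (1, 0, 5)
target: VC(e7) = (1, 0, 4)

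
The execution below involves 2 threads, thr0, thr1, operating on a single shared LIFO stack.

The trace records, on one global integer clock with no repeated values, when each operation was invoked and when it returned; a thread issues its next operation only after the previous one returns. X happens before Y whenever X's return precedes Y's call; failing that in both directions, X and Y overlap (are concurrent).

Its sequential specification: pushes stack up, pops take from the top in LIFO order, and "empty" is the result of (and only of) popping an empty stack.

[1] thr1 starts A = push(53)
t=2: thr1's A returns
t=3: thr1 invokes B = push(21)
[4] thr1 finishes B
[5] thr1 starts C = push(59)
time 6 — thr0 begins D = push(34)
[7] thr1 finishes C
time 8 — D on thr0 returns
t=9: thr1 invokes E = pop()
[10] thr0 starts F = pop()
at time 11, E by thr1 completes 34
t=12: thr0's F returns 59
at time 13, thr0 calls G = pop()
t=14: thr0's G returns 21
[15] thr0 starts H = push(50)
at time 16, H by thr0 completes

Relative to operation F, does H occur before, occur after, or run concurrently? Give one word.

H spans [15,16], F spans [10,12]
resp(F)=12 < inv(H)=15

after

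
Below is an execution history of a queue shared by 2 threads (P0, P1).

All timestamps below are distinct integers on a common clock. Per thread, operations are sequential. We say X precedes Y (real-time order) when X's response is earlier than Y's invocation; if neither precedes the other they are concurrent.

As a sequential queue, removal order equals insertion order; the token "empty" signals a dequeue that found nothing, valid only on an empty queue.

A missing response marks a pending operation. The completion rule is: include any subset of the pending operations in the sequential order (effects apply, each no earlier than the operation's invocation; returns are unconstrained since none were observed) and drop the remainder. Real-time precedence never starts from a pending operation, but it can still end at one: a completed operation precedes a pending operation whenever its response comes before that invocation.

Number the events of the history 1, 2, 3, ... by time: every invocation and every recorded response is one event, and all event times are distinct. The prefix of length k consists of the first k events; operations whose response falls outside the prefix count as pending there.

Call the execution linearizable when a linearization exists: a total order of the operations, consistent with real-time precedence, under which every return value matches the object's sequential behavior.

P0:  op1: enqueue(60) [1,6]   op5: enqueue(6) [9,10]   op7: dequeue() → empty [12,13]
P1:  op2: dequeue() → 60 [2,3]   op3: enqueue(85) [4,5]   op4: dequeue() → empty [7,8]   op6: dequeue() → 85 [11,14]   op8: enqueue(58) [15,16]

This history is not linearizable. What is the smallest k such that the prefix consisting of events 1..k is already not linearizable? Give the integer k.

8

one valid order for events 1..7 is op1, op2, op3:
step 1: op1 enqueue(60) — queue <60>
step 2: op2 dequeue() → 60 — queue <>
step 3: op3 enqueue(85) — queue <85>
with event 8 included (op4 responding at time 8), all real-time-consistent orders fail
for example op1, op2, op3, op4 fails at step 4: op4 dequeue() → empty is not legal there
for example op2, op1, op3, op4 fails at step 1: op2 dequeue() → 60 is not legal there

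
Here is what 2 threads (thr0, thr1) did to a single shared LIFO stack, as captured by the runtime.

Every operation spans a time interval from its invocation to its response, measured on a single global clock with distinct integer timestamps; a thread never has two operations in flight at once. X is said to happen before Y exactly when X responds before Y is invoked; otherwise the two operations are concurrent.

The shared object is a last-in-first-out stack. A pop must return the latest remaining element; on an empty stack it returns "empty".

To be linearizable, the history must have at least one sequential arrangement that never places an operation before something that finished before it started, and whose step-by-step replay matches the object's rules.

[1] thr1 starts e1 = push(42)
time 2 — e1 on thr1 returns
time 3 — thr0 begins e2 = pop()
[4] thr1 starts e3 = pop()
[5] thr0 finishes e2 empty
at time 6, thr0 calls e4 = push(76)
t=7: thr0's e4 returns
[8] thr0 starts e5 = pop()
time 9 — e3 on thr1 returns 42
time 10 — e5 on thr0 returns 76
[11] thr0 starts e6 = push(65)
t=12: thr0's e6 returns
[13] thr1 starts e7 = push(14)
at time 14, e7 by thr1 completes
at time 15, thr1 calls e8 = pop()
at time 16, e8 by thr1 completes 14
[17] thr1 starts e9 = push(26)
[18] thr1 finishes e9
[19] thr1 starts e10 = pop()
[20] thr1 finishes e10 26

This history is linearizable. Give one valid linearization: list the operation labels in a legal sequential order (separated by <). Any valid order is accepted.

after step 1 (e1 push(42)): stack <42>
after step 2 (e3 pop() → 42): stack <>
after step 3 (e2 pop() → empty): stack <>
after step 4 (e4 push(76)): stack <76>
after step 5 (e5 pop() → 76): stack <>
after step 6 (e6 push(65)): stack <65>
after step 7 (e7 push(14)): stack <65,14>
after step 8 (e8 pop() → 14): stack <65>
after step 9 (e9 push(26)): stack <65,26>
after step 10 (e10 pop() → 26): stack <65>

e1 < e3 < e2 < e4 < e5 < e6 < e7 < e8 < e9 < e10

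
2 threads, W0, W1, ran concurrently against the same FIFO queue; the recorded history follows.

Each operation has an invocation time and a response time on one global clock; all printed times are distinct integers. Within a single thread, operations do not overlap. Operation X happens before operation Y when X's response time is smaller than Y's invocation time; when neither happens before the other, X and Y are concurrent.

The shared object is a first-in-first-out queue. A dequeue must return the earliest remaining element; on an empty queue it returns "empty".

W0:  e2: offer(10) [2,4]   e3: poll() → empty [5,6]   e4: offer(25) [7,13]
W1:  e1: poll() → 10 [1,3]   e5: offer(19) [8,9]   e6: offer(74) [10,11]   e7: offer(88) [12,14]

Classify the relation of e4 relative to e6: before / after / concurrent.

e4 spans [7,13], e6 spans [10,11]
the intervals overlap in both directions

concurrent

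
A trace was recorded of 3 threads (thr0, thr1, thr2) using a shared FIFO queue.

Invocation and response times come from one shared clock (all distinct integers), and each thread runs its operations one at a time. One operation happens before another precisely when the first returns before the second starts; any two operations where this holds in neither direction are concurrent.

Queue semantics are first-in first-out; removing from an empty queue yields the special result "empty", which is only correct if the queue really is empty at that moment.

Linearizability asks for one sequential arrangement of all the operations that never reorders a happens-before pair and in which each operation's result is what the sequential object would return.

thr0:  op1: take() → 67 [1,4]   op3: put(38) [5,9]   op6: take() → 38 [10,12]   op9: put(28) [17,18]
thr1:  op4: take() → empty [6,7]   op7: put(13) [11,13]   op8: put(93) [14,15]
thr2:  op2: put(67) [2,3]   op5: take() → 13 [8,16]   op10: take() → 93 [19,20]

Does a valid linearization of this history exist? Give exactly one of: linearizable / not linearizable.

one valid linearization: op2, op1, op4, op3, op6, op7, op5, op8, op9, op10
after step 1 (op2 put(67)): queue <67>
after step 2 (op1 take() → 67): queue <>
after step 3 (op4 take() → empty): queue <>
after step 4 (op3 put(38)): queue <38>
after step 5 (op6 take() → 38): queue <>
after step 6 (op7 put(13)): queue <13>
after step 7 (op5 take() → 13): queue <>
after step 8 (op8 put(93)): queue <93>
after step 9 (op9 put(28)): queue <93,28>
after step 10 (op10 take() → 93): queue <28>

linearizable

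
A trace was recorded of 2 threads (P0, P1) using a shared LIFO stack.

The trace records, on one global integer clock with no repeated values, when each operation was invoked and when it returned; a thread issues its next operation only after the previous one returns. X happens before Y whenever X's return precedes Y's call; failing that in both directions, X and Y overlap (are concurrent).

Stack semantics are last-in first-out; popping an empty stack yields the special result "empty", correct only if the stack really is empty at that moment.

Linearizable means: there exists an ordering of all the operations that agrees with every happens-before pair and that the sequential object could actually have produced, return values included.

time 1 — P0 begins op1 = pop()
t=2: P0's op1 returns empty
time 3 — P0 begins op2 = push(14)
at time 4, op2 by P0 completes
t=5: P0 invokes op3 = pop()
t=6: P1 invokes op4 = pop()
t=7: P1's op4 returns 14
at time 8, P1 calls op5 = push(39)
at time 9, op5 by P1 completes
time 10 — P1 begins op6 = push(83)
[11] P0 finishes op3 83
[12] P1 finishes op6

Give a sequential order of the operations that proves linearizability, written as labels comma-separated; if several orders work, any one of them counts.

op1, op2, op4, op5, op6, op3

1. op1 pop() → empty, leaving stack <>
2. op2 push(14), leaving stack <14>
3. op4 pop() → 14, leaving stack <>
4. op5 push(39), leaving stack <39>
5. op6 push(83), leaving stack <39,83>
6. op3 pop() → 83, leaving stack <39>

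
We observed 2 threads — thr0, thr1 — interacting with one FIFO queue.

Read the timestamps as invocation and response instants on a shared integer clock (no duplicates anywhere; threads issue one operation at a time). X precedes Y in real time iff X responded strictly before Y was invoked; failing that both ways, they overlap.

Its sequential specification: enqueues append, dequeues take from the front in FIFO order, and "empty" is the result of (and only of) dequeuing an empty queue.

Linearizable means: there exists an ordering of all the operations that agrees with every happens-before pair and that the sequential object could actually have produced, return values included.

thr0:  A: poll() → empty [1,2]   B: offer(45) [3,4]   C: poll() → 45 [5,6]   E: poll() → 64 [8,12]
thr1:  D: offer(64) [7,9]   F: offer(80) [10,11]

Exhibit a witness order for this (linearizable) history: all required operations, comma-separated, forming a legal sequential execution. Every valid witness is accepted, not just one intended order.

step 1: A poll() → empty — queue <>
step 2: B offer(45) — queue <45>
step 3: C poll() → 45 — queue <>
step 4: D offer(64) — queue <64>
step 5: E poll() → 64 — queue <>
step 6: F offer(80) — queue <80>

A, B, C, D, E, F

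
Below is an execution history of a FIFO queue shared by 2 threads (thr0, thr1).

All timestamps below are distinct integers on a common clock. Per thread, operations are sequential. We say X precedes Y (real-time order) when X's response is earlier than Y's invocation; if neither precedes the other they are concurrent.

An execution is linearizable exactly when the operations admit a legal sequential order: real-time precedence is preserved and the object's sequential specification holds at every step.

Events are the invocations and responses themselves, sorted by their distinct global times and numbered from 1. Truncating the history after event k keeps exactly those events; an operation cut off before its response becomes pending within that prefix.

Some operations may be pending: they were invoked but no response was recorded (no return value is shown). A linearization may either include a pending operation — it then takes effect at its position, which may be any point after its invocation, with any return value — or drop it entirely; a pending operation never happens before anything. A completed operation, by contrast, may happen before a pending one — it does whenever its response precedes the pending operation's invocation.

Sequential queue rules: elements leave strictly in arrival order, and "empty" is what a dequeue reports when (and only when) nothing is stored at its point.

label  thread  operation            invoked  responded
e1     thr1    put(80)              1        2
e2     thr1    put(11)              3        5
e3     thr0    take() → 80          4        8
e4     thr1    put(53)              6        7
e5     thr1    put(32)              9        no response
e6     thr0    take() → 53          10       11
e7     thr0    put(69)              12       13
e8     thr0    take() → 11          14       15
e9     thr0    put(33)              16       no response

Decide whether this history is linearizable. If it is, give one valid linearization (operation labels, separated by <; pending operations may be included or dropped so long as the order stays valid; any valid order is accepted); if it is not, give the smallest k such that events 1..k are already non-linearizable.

already the first 11 events (up to e6's response at time 11) admit no linearization; the first 10 still do
5 completed operations, 3 real-time-consistent orders — every FIFO queue replay fails
no escape via the 1 pending operation (e5): every completion choice fails
one such order, e1, e2, e3, e4, e6 (pending dropped), breaks at step 5 where e6 take() → 53 is illegal
one such order, e1, e2, e4, e3, e6 (pending dropped), breaks at step 5 where e6 take() → 53 is illegal

not linearizable — minimal violating prefix: 11 events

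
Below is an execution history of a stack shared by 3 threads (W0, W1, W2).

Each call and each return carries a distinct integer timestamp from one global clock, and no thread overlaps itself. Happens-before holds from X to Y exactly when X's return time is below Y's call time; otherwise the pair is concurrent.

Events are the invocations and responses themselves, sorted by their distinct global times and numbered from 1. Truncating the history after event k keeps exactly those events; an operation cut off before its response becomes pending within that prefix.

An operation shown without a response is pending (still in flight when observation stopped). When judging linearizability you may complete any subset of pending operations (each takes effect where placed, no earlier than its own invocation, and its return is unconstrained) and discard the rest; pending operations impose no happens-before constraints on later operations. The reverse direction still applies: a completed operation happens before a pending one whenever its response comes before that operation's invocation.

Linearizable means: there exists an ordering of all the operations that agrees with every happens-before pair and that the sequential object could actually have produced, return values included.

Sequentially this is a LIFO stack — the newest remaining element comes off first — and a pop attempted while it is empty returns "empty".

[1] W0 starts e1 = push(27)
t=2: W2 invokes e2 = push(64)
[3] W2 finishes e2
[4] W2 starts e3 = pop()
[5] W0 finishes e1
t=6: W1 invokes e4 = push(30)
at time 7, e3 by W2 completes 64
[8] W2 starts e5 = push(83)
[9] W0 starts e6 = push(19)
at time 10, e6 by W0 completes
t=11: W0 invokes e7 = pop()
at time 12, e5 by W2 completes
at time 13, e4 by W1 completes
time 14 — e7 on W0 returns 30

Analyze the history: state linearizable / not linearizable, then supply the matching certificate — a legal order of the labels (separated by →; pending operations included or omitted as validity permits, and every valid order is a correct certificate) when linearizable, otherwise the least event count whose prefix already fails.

step 1: e1 push(27) — stack <27>
step 2: e2 push(64) — stack <27,64>
step 3: e3 pop() → 64 — stack <27>
step 4: e5 push(83) — stack <27,83>
step 5: e6 push(19) — stack <27,83,19>
step 6: e4 push(30) — stack <27,83,19,30>
step 7: e7 pop() → 30 — stack <27,83,19>

linearizable — witness: e1 → e2 → e3 → e5 → e6 → e4 → e7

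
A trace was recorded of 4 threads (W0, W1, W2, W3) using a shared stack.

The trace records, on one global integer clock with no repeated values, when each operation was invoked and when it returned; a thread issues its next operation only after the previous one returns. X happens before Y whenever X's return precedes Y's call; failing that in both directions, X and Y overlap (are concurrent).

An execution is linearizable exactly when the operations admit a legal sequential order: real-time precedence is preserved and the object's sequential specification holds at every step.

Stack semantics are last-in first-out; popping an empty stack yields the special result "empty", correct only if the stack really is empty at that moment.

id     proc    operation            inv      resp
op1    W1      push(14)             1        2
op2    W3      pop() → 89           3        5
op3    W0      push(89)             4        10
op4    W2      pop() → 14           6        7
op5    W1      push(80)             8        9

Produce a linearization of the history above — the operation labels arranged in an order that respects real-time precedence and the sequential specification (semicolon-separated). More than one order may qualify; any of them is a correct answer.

1. op1 push(14), leaving stack <14>
2. op3 push(89), leaving stack <14,89>
3. op2 pop() → 89, leaving stack <14>
4. op4 pop() → 14, leaving stack <>
5. op5 push(80), leaving stack <80>

op1; op3; op2; op4; op5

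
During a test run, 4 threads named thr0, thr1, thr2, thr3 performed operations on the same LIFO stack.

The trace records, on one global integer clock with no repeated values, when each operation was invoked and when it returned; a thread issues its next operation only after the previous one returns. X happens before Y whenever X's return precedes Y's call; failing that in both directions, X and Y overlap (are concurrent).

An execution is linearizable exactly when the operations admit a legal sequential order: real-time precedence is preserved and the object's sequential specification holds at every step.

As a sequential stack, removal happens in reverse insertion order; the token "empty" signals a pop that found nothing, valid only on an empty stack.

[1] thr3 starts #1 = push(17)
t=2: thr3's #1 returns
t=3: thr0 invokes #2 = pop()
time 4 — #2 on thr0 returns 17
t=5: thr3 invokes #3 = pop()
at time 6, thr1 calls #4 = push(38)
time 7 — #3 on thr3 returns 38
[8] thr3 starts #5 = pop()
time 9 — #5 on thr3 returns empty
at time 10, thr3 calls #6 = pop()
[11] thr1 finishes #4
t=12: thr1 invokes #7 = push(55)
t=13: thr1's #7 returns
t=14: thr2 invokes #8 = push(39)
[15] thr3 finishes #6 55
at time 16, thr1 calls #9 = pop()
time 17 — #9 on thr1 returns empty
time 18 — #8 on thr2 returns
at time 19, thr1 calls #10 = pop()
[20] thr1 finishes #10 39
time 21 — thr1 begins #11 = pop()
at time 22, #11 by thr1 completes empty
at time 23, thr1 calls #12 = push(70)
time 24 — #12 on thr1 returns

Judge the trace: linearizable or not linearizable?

linearizable

witness order: #1, #2, #4, #3, #5, #7, #6, #9, #8, #10, #11, #12
after step 1 (#1 push(17)): stack <17>
after step 2 (#2 pop() → 17): stack <>
after step 3 (#4 push(38)): stack <38>
after step 4 (#3 pop() → 38): stack <>
after step 5 (#5 pop() → empty): stack <>
after step 6 (#7 push(55)): stack <55>
after step 7 (#6 pop() → 55): stack <>
after step 8 (#9 pop() → empty): stack <>
after step 9 (#8 push(39)): stack <39>
after step 10 (#10 pop() → 39): stack <>
after step 11 (#11 pop() → empty): stack <>
after step 12 (#12 push(70)): stack <70>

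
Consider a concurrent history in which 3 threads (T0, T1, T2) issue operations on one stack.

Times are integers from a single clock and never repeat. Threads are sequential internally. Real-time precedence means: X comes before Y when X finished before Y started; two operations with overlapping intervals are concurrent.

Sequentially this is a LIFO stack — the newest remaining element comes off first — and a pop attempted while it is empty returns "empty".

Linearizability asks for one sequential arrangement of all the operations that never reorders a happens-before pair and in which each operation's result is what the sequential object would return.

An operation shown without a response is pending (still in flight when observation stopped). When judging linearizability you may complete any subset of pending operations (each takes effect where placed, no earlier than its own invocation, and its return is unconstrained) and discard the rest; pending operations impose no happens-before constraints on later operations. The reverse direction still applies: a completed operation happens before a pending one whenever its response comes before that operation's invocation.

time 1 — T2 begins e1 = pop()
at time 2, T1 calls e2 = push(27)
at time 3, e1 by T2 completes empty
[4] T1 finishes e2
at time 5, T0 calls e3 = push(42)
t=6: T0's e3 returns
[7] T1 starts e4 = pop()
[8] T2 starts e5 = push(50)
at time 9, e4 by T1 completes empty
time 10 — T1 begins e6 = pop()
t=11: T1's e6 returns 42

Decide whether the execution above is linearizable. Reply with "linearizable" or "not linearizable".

prefix check: 1..8 passes, 1..9 fails once e4's time-9 response joins
all 2 real-time-respecting orders fail — 4 completed stack operations, no legal replay
completion choices over the 1 pending operation (e5) were checked; none helps
sample order e1, e2, e3, e4 (pending dropped) stalls at step 4 — e4 pop() → empty has no legal effect
sample order e2, e1, e3, e4 (pending dropped) stalls at step 2 — e1 pop() → empty has no legal effect

not linearizable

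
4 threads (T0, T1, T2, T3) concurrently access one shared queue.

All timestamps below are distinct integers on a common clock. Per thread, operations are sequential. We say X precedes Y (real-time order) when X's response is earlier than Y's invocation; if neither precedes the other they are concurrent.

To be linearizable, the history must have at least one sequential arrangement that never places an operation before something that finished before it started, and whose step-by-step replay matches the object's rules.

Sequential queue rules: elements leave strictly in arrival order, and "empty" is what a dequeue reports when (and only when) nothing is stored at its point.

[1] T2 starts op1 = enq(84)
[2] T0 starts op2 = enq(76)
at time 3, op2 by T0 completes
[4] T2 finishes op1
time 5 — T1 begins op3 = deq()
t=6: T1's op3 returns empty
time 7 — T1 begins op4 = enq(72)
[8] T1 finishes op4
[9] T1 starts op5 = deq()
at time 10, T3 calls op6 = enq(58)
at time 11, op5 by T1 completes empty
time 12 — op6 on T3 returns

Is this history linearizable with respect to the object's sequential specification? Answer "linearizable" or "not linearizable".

cut after 5 events: linearizable; cut after 6 events (op3 responds, time 6): not linearizable
checked exhaustively: 2 real-time-consistent orders of 3 completed operations, zero legal queue replays
e.g. op1, op2, op3: illegal at step 3, since op3 deq() → empty cannot apply there
e.g. op2, op1, op3: illegal at step 3, since op3 deq() → empty cannot apply there

not linearizable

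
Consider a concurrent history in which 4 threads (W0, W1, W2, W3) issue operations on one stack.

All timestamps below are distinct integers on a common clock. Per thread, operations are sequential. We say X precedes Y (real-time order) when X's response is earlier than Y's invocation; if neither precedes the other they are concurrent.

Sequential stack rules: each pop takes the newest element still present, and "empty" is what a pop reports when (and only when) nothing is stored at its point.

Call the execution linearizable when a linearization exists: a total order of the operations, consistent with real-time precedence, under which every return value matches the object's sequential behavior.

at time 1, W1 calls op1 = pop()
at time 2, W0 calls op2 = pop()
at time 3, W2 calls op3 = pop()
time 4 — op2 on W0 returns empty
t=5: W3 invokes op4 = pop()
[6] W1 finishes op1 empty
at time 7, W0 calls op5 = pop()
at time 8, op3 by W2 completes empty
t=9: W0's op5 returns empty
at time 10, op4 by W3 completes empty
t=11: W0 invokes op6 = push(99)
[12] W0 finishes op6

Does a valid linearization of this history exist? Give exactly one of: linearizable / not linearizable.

witness order: op1, op2, op3, op4, op5, op6
step 1: op1 pop() → empty — stack <>
step 2: op2 pop() → empty — stack <>
step 3: op3 pop() → empty — stack <>
step 4: op4 pop() → empty — stack <>
step 5: op5 pop() → empty — stack <>
step 6: op6 push(99) — stack <99>

linearizable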